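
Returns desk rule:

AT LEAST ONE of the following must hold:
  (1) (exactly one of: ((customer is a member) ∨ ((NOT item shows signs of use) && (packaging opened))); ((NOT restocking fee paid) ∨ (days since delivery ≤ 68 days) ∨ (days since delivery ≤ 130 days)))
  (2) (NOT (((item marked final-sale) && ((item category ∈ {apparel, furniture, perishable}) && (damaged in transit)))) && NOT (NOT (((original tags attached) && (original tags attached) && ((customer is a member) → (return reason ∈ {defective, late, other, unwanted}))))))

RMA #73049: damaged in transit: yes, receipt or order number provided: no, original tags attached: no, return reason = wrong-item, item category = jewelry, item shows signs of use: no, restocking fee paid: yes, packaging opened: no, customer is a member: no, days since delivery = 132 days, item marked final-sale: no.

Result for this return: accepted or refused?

Atomic conditions:
  customer is a member: no → false
  NOT item shows signs of use: no → true
  packaging opened: no → false
  NOT restocking fee paid: yes → false
  days since delivery ≤ 68 days: 132 ≤ 68 is false
  days since delivery ≤ 130 days: 132 ≤ 130 is false
  item marked final-sale: no → false
  item category ∈ {apparel, furniture, perishable}: jewelry is not in the set → false
  damaged in transit: yes → true
  original tags attached: no → false
  return reason ∈ {defective, late, other, unwanted}: wrong-item is not in the set → false
Combine:
[1.1.2] true AND false = false
[1.1] false OR false = false
[1.2] false OR false OR false = false
[1] exactly-one(false, false) = false
[2.1.1.2] false AND true = false
[2.1.1] false AND false = false
[2.1] NOT false = true
[2.2.1.1.3] false → false (antecedent false ⇒ implication holds) = true
[2.2.1.1] false AND false AND true = false
[2.2.1] NOT false = true
[2.2] NOT true = false
[2] true AND false = false
[root] false OR false = false
Overall: false → refused

Refused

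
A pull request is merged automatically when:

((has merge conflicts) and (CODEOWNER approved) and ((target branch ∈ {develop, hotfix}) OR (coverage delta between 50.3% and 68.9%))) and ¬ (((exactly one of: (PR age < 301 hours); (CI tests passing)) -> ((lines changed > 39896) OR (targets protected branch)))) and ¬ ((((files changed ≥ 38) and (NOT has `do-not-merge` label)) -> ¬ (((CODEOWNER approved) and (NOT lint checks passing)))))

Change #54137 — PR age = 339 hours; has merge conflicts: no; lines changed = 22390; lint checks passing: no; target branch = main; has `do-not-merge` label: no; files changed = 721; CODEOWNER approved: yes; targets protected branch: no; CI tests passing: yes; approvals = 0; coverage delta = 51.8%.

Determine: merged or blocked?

Atomic conditions:
  has merge conflicts: no → false
  CODEOWNER approved: yes → true
  target branch ∈ {develop, hotfix}: main is not in the set → false
  coverage delta between 50.3% and 68.9%: 51.8 in [50.3, 68.9] is true
  PR age < 301 hours: 339 < 301 is false
  CI tests passing: yes → true
  lines changed > 39896: 22390 > 39896 is false
  targets protected branch: no → false
  files changed ≥ 38: 721 ≥ 38 is true
  NOT has `do-not-merge` label: no → true
  NOT lint checks passing: no → true
Combine:
[1.3] false OR true = true
[1] false AND true AND true = false
[2.1.1] exactly-one(false, true) = true
[2.1.2] false OR false = false
[2.1] true → false = false
[2] NOT false = true
[3.1.1] true AND true = true
[3.1.2.1] true AND true = true
[3.1.2] NOT true = false
[3.1] true → false = false
[3] NOT false = true
[root] false AND true AND true = false
Overall: false → blocked

Blocked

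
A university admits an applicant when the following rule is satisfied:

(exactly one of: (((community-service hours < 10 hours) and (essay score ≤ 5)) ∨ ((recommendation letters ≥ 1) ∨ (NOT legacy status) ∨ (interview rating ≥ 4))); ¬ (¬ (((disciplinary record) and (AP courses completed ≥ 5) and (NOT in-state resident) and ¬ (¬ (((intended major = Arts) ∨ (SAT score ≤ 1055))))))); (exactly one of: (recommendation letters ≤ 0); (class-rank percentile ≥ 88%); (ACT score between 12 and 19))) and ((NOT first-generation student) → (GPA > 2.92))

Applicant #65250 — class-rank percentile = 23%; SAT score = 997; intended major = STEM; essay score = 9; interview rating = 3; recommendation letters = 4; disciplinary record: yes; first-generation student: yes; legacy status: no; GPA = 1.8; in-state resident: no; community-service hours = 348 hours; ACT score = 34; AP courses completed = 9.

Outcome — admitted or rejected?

Rejected

Atomic conditions:
  community-service hours < 10 hours: 348 < 10 is false
  essay score ≤ 5: 9 ≤ 5 is false
  recommendation letters ≥ 1: 4 ≥ 1 is true
  NOT legacy status: no → true
  interview rating ≥ 4: 3 ≥ 4 is false
  disciplinary record: yes → true
  AP courses completed ≥ 5: 9 ≥ 5 is true
  NOT in-state resident: no → true
  intended major = Arts: STEM == Arts is false
  SAT score ≤ 1055: 997 ≤ 1055 is true
  recommendation letters ≤ 0: 4 ≤ 0 is false
  class-rank percentile ≥ 88%: 23 ≥ 88 is false
  ACT score between 12 and 19: 34 in [12, 19] is false
  NOT first-generation student: yes → false
  GPA > 2.92: 1.8 > 2.92 is false
Combine:
[1.1.1] false AND false = false
[1.1.2] true OR true OR false = true
[1.1] false OR true = true
[1.2.1.1.4.1.1] false OR true = true
[1.2.1.1.4.1] NOT true = false
[1.2.1.1.4] NOT false = true
[1.2.1.1] true AND true AND true AND true = true
[1.2.1] NOT true = false
[1.2] NOT false = true
[1.3] exactly-one(false, false, false) = false
[1] exactly-one(true, true, false) = false
[2] false → false (antecedent false ⇒ implication holds) = true
[root] false AND true = false
Overall: false → rejected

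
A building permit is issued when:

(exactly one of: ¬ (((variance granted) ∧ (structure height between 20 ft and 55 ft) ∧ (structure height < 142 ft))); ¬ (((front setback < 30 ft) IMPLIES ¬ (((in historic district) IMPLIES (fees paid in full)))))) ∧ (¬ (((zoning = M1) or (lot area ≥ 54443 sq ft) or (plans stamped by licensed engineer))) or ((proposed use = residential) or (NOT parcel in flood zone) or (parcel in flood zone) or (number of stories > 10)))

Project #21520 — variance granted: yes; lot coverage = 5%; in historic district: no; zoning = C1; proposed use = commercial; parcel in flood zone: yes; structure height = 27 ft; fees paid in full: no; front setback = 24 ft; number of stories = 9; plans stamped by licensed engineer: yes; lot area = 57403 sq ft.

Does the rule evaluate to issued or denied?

Atomic conditions:
  variance granted: yes → true
  structure height between 20 ft and 55 ft: 27 in [20, 55] is true
  structure height < 142 ft: 27 < 142 is true
  front setback < 30 ft: 24 < 30 is true
  in historic district: no → false
  fees paid in full: no → false
  zoning = M1: C1 == M1 is false
  lot area ≥ 54443 sq ft: 57403 ≥ 54443 is true
  plans stamped by licensed engineer: yes → true
  proposed use = residential: commercial == residential is false
  NOT parcel in flood zone: yes → false
  parcel in flood zone: yes → true
  number of stories > 10: 9 > 10 is false
Combine:
[1.1.1] true AND true AND true = true
[1.1] NOT true = false
[1.2.1.2.1] false → false (antecedent false ⇒ implication holds) = true
[1.2.1.2] NOT true = false
[1.2.1] true → false = false
[1.2] NOT false = true
[1] exactly-one(false, true) = true
[2.1.1] false OR true OR true = true
[2.1] NOT true = false
[2.2] false OR false OR true OR false = true
[2] false OR true = true
[root] true AND true = true
Overall: true → issued

Issued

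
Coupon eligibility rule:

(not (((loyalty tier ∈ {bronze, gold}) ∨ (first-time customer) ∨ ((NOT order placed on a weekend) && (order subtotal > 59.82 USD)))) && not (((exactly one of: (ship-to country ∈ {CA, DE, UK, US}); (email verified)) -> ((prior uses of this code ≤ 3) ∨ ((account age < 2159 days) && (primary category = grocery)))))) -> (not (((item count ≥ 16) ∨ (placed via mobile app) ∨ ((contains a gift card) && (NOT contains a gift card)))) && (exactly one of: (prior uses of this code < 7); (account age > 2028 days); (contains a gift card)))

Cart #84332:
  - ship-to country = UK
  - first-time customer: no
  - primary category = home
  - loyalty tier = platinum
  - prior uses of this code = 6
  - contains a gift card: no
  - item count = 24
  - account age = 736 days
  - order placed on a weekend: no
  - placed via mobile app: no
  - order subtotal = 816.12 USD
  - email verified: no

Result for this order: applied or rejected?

Atomic conditions:
  loyalty tier ∈ {bronze, gold}: platinum is not in the set → false
  first-time customer: no → false
  NOT order placed on a weekend: no → true
  order subtotal > 59.82 USD: 816.12 > 59.82 is true
  ship-to country ∈ {CA, DE, UK, US}: UK is in the set → true
  email verified: no → false
  prior uses of this code ≤ 3: 6 ≤ 3 is false
  account age < 2159 days: 736 < 2159 is true
  primary category = grocery: home == grocery is false
  item count ≥ 16: 24 ≥ 16 is true
  placed via mobile app: no → false
  contains a gift card: no → false
  NOT contains a gift card: no → true
  prior uses of this code < 7: 6 < 7 is true
  account age > 2028 days: 736 > 2028 is false
Combine:
[1.1.1.3] true AND true = true
[1.1.1] false OR false OR true = true
[1.1] NOT true = false
[1.2.1.1] exactly-one(true, false) = true
[1.2.1.2.2] true AND false = false
[1.2.1.2] false OR false = false
[1.2.1] true → false = false
[1.2] NOT false = true
[1] false AND true = false
[2.1.1.3] false AND true = false
[2.1.1] true OR false OR false = true
[2.1] NOT true = false
[2.2] exactly-one(true, false, false) = true
[2] false AND true = false
[root] false → false (antecedent false ⇒ implication holds) = true
Overall: true → applied

Applied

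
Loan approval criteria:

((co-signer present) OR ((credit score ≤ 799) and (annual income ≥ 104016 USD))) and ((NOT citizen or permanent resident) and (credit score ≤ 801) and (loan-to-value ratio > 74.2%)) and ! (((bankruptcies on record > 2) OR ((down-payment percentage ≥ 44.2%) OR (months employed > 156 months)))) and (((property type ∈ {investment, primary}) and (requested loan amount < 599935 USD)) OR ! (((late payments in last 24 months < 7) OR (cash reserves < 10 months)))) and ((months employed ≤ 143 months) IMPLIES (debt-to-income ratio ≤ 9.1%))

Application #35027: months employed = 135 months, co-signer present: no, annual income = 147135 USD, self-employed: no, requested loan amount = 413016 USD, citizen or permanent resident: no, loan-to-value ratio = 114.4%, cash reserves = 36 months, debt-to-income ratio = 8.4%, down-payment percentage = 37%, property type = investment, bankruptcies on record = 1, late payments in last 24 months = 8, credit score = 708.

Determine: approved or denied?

Approved

Atomic conditions:
  co-signer present: no → false
  credit score ≤ 799: 708 ≤ 799 is true
  annual income ≥ 104016 USD: 147135 ≥ 104016 is true
  NOT citizen or permanent resident: no → true
  credit score ≤ 801: 708 ≤ 801 is true
  loan-to-value ratio > 74.2%: 114.4 > 74.2 is true
  bankruptcies on record > 2: 1 > 2 is false
  down-payment percentage ≥ 44.2%: 37 ≥ 44.2 is false
  months employed > 156 months: 135 > 156 is false
  property type ∈ {investment, primary}: investment is in the set → true
  requested loan amount < 599935 USD: 413016 < 599935 is true
  late payments in last 24 months < 7: 8 < 7 is false
  cash reserves < 10 months: 36 < 10 is false
  months employed ≤ 143 months: 135 ≤ 143 is true
  debt-to-income ratio ≤ 9.1%: 8.4 ≤ 9.1 is true
Combine:
[1.2] true AND true = true
[1] false OR true = true
[2] true AND true AND true = true
[3.1.2] false OR false = false
[3.1] false OR false = false
[3] NOT false = true
[4.1] true AND true = true
[4.2.1] false OR false = false
[4.2] NOT false = true
[4] true OR true = true
[5] true → true = true
[root] true AND true AND true AND true AND true = true
Overall: true → approved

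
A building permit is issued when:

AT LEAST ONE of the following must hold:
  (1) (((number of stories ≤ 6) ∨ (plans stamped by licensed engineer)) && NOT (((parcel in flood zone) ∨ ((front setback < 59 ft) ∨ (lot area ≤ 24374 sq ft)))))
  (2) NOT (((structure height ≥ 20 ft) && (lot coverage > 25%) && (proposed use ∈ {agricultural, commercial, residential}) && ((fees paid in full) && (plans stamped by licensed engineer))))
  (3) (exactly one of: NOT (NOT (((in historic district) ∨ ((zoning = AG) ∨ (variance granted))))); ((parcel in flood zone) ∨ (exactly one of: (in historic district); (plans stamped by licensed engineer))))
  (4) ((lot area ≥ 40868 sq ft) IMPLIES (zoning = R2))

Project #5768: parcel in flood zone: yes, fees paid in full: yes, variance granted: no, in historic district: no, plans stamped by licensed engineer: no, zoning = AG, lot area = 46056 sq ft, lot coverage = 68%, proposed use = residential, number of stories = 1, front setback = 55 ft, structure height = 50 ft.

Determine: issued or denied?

Atomic conditions:
  number of stories ≤ 6: 1 ≤ 6 is true
  plans stamped by licensed engineer: no → false
  parcel in flood zone: yes → true
  front setback < 59 ft: 55 < 59 is true
  lot area ≤ 24374 sq ft: 46056 ≤ 24374 is false
  structure height ≥ 20 ft: 50 ≥ 20 is true
  lot coverage > 25%: 68 > 25 is true
  proposed use ∈ {agricultural, commercial, residential}: residential is in the set → true
  fees paid in full: yes → true
  in historic district: no → false
  zoning = AG: AG == AG is true
  variance granted: no → false
  lot area ≥ 40868 sq ft: 46056 ≥ 40868 is true
  zoning = R2: AG == R2 is false
Combine:
[1.1] true OR false = true
[1.2.1.2] true OR false = true
[1.2.1] true OR true = true
[1.2] NOT true = false
[1] true AND false = false
[2.1.4] true AND false = false
[2.1] true AND true AND true AND false = false
[2] NOT false = true
[3.1.1.1.2] true OR false = true
[3.1.1.1] false OR true = true
[3.1.1] NOT true = false
[3.1] NOT false = true
[3.2.2] exactly-one(false, false) = false
[3.2] true OR false = true
[3] exactly-one(true, true) = false
[4] true → false = false
[root] false OR true OR false OR false = true
Overall: true → issued

Issued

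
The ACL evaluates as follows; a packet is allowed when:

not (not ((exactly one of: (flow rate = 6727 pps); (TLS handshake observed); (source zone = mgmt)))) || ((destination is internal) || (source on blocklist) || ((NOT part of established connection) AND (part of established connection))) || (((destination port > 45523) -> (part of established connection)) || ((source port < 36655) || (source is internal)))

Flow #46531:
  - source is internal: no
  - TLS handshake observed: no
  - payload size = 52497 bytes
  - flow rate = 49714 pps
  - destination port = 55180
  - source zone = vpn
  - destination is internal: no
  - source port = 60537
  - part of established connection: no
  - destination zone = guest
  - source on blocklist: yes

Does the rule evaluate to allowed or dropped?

Atomic conditions:
  flow rate = 6727 pps: 49714 == 6727 is false
  TLS handshake observed: no → false
  source zone = mgmt: vpn == mgmt is false
  destination is internal: no → false
  source on blocklist: yes → true
  NOT part of established connection: no → true
  part of established connection: no → false
  destination port > 45523: 55180 > 45523 is true
  source port < 36655: 60537 < 36655 is false
  source is internal: no → false
Combine:
[1.1.1] exactly-one(false, false, false) = false
[1.1] NOT false = true
[1] NOT true = false
[2.3] true AND false = false
[2] false OR true OR false = true
[3.1] true → false = false
[3.2] false OR false = false
[3] false OR false = false
[root] false OR true OR false = true
Overall: true → allowed

Allowed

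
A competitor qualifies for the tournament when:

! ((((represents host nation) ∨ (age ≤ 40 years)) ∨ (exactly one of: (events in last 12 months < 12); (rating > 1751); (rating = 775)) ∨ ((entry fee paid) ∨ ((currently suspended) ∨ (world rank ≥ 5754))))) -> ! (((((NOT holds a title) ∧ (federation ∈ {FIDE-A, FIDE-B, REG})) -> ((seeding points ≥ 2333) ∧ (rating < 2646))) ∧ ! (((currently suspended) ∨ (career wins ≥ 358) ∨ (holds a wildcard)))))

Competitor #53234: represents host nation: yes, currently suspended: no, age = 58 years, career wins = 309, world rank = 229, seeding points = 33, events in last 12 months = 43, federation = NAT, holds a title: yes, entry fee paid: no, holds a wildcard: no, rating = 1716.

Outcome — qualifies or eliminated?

Qualifies

Atomic conditions:
  represents host nation: yes → true
  age ≤ 40 years: 58 ≤ 40 is false
  events in last 12 months < 12: 43 < 12 is false
  rating > 1751: 1716 > 1751 is false
  rating = 775: 1716 == 775 is false
  entry fee paid: no → false
  currently suspended: no → false
  world rank ≥ 5754: 229 ≥ 5754 is false
  NOT holds a title: yes → false
  federation ∈ {FIDE-A, FIDE-B, REG}: NAT is not in the set → false
  seeding points ≥ 2333: 33 ≥ 2333 is false
  rating < 2646: 1716 < 2646 is true
  career wins ≥ 358: 309 ≥ 358 is false
  holds a wildcard: no → false
Combine:
[1.1.1] true OR false = true
[1.1.2] exactly-one(false, false, false) = false
[1.1.3.2] false OR false = false
[1.1.3] false OR false = false
[1.1] true OR false OR false = true
[1] NOT true = false
[2.1.1.1] false AND false = false
[2.1.1.2] false AND true = false
[2.1.1] false → false (antecedent false ⇒ implication holds) = true
[2.1.2.1] false OR false OR false = false
[2.1.2] NOT false = true
[2.1] true AND true = true
[2] NOT true = false
[root] false → false (antecedent false ⇒ implication holds) = true
Overall: true → qualifies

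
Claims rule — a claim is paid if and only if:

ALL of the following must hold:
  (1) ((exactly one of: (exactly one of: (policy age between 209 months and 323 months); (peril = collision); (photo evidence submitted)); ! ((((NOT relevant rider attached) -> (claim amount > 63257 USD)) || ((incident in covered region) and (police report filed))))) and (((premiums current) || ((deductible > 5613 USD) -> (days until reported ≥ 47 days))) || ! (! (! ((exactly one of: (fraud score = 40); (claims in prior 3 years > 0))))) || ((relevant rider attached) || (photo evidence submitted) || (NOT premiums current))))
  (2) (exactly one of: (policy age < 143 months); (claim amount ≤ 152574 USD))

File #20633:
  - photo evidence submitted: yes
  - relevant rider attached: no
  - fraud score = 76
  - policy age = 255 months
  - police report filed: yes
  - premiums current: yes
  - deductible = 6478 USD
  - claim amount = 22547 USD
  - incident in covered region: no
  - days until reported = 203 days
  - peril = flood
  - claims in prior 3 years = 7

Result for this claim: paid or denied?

Atomic conditions:
  policy age between 209 months and 323 months: 255 in [209, 323] is true
  peril = collision: flood == collision is false
  photo evidence submitted: yes → true
  NOT relevant rider attached: no → true
  claim amount > 63257 USD: 22547 > 63257 is false
  incident in covered region: no → false
  police report filed: yes → true
  premiums current: yes → true
  deductible > 5613 USD: 6478 > 5613 is true
  days until reported ≥ 47 days: 203 ≥ 47 is true
  fraud score = 40: 76 == 40 is false
  claims in prior 3 years > 0: 7 > 0 is true
  relevant rider attached: no → false
  NOT premiums current: yes → false
  policy age < 143 months: 255 < 143 is false
  claim amount ≤ 152574 USD: 22547 ≤ 152574 is true
Combine:
[1.1.1] exactly-one(true, false, true) = false
[1.1.2.1.1] true → false = false
[1.1.2.1.2] false AND true = false
[1.1.2.1] false OR false = false
[1.1.2] NOT false = true
[1.1] exactly-one(false, true) = true
[1.2.1.2] true → true = true
[1.2.1] true OR true = true
[1.2.2.1.1.1] exactly-one(false, true) = true
[1.2.2.1.1] NOT true = false
[1.2.2.1] NOT false = true
[1.2.2] NOT true = false
[1.2.3] false OR true OR false = true
[1.2] true OR false OR true = true
[1] true AND true = true
[2] exactly-one(false, true) = true
[root] true AND true = true
Overall: true → paid

Paid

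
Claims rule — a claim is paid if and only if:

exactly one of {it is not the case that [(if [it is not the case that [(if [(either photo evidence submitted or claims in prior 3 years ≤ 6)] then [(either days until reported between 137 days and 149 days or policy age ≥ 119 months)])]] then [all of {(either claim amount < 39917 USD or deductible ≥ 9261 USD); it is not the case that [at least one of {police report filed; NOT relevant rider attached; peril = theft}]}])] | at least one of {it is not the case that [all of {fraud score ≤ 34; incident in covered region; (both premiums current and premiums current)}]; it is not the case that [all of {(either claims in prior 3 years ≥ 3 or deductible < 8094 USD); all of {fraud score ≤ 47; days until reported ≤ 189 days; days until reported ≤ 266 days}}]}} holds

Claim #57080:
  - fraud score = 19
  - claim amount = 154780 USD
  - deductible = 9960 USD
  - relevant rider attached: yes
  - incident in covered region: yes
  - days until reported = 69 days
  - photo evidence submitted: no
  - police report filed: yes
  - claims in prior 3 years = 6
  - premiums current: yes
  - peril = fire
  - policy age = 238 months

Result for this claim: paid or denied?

Denied

Atomic conditions:
  photo evidence submitted: no → false
  claims in prior 3 years ≤ 6: 6 ≤ 6 is true
  days until reported between 137 days and 149 days: 69 in [137, 149] is false
  policy age ≥ 119 months: 238 ≥ 119 is true
  claim amount < 39917 USD: 154780 < 39917 is false
  deductible ≥ 9261 USD: 9960 ≥ 9261 is true
  police report filed: yes → true
  NOT relevant rider attached: yes → false
  peril = theft: fire == theft is false
  fraud score ≤ 34: 19 ≤ 34 is true
  incident in covered region: yes → true
  premiums current: yes → true
  claims in prior 3 years ≥ 3: 6 ≥ 3 is true
  deductible < 8094 USD: 9960 < 8094 is false
  fraud score ≤ 47: 19 ≤ 47 is true
  days until reported ≤ 189 days: 69 ≤ 189 is true
  days until reported ≤ 266 days: 69 ≤ 266 is true
Combine:
[1.1.1.1.1] false OR true = true
[1.1.1.1.2] false OR true = true
[1.1.1.1] true → true = true
[1.1.1] NOT true = false
[1.1.2.1] false OR true = true
[1.1.2.2.1] true OR false OR false = true
[1.1.2.2] NOT true = false
[1.1.2] true AND false = false
[1.1] false → false (antecedent false ⇒ implication holds) = true
[1] NOT true = false
[2.1.1.3] true AND true = true
[2.1.1] true AND true AND true = true
[2.1] NOT true = false
[2.2.1.1] true OR false = true
[2.2.1.2] true AND true AND true = true
[2.2.1] true AND true = true
[2.2] NOT true = false
[2] false OR false = false
[root] exactly-one(false, false) = false
Overall: false → denied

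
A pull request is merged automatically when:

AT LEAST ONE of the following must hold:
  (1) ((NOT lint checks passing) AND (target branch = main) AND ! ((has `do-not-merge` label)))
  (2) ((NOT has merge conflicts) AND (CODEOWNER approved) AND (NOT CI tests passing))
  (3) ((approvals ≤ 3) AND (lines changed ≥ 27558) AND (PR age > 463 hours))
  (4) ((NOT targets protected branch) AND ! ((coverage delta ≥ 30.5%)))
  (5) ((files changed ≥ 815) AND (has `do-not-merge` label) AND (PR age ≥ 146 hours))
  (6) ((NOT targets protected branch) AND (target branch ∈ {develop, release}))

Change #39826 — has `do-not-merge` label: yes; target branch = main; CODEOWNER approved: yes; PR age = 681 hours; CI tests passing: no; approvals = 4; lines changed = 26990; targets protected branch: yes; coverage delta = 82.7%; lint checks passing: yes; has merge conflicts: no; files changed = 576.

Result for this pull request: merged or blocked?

Atomic conditions:
  NOT lint checks passing: yes → false
  target branch = main: main == main is true
  has `do-not-merge` label: yes → true
  NOT has merge conflicts: no → true
  CODEOWNER approved: yes → true
  NOT CI tests passing: no → true
  approvals ≤ 3: 4 ≤ 3 is false
  lines changed ≥ 27558: 26990 ≥ 27558 is false
  PR age > 463 hours: 681 > 463 is true
  NOT targets protected branch: yes → false
  coverage delta ≥ 30.5%: 82.7 ≥ 30.5 is true
  files changed ≥ 815: 576 ≥ 815 is false
  PR age ≥ 146 hours: 681 ≥ 146 is true
  target branch ∈ {develop, release}: main is not in the set → false
Combine:
[1.3] NOT true = false
[1] false AND true AND false = false
[2] true AND true AND true = true
[3] false AND false AND true = false
[4.2] NOT true = false
[4] false AND false = false
[5] false AND true AND true = false
[6] false AND false = false
[root] false OR true OR false OR false OR false OR false = true
Overall: true → merged

Merged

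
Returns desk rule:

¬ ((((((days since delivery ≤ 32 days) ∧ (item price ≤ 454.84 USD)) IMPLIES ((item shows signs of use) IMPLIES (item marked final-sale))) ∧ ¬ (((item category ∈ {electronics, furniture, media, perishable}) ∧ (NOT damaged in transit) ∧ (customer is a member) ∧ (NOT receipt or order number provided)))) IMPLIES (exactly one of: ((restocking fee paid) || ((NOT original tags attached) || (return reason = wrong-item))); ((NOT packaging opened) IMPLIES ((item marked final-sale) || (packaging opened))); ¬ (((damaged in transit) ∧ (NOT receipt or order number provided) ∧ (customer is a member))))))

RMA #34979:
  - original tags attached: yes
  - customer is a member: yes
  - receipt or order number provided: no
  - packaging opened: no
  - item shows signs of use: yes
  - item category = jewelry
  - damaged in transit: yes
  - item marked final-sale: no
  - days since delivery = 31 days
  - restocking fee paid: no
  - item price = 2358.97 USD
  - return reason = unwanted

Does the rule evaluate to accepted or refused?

Atomic conditions:
  days since delivery ≤ 32 days: 31 ≤ 32 is true
  item price ≤ 454.84 USD: 2358.97 ≤ 454.84 is false
  item shows signs of use: yes → true
  item marked final-sale: no → false
  item category ∈ {electronics, furniture, media, perishable}: jewelry is not in the set → false
  NOT damaged in transit: yes → false
  customer is a member: yes → true
  NOT receipt or order number provided: no → true
  restocking fee paid: no → false
  NOT original tags attached: yes → false
  return reason = wrong-item: unwanted == wrong-item is false
  NOT packaging opened: no → true
  packaging opened: no → false
  damaged in transit: yes → true
Combine:
[1.1.1.1] true AND false = false
[1.1.1.2] true → false = false
[1.1.1] false → false (antecedent false ⇒ implication holds) = true
[1.1.2.1] false AND false AND true AND true = false
[1.1.2] NOT false = true
[1.1] true AND true = true
[1.2.1.2] false OR false = false
[1.2.1] false OR false = false
[1.2.2.2] false OR false = false
[1.2.2] true → false = false
[1.2.3.1] true AND true AND true = true
[1.2.3] NOT true = false
[1.2] exactly-one(false, false, false) = false
[1] true → false = false
[root] NOT false = true
Overall: true → accepted

Accepted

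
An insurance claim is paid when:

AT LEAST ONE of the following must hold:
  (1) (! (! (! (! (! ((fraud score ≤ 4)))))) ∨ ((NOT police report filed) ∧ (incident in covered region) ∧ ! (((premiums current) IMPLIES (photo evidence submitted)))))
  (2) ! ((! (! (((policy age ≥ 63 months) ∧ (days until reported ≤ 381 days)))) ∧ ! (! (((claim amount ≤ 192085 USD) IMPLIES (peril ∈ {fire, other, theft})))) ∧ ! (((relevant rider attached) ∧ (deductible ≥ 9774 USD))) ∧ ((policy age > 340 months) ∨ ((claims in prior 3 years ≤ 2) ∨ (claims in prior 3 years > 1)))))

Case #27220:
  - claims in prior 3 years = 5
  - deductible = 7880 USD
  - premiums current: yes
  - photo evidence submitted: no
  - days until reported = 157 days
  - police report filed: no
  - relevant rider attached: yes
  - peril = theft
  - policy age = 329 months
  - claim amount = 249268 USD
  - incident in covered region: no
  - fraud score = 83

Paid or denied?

Paid

Atomic conditions:
  fraud score ≤ 4: 83 ≤ 4 is false
  NOT police report filed: no → true
  incident in covered region: no → false
  premiums current: yes → true
  photo evidence submitted: no → false
  policy age ≥ 63 months: 329 ≥ 63 is true
  days until reported ≤ 381 days: 157 ≤ 381 is true
  claim amount ≤ 192085 USD: 249268 ≤ 192085 is false
  peril ∈ {fire, other, theft}: theft is in the set → true
  relevant rider attached: yes → true
  deductible ≥ 9774 USD: 7880 ≥ 9774 is false
  policy age > 340 months: 329 > 340 is false
  claims in prior 3 years ≤ 2: 5 ≤ 2 is false
  claims in prior 3 years > 1: 5 > 1 is true
Combine:
[1.1.1.1.1.1] NOT false = true
[1.1.1.1.1] NOT true = false
[1.1.1.1] NOT false = true
[1.1.1] NOT true = false
[1.1] NOT false = true
[1.2.3.1] true → false = false
[1.2.3] NOT false = true
[1.2] true AND false AND true = false
[1] true OR false = true
[2.1.1.1.1] true AND true = true
[2.1.1.1] NOT true = false
[2.1.1] NOT false = true
[2.1.2.1.1] false → true (antecedent false ⇒ implication holds) = true
[2.1.2.1] NOT true = false
[2.1.2] NOT false = true
[2.1.3.1] true AND false = false
[2.1.3] NOT false = true
[2.1.4.2] false OR true = true
[2.1.4] false OR true = true
[2.1] true AND true AND true AND true = true
[2] NOT true = false
[root] true OR false = true
Overall: true → paid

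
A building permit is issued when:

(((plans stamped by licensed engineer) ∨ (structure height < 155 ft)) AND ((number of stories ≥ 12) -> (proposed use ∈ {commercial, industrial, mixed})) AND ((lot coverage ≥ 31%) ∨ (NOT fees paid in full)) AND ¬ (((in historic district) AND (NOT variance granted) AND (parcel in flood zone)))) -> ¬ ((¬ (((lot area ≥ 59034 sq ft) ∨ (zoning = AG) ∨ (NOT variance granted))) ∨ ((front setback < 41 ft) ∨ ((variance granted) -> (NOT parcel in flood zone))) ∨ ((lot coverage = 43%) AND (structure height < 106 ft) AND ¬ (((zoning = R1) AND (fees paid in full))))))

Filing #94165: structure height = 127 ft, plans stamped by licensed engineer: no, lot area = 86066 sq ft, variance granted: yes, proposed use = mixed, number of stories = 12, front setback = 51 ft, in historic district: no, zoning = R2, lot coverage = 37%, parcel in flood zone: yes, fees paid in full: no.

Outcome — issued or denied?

Atomic conditions:
  plans stamped by licensed engineer: no → false
  structure height < 155 ft: 127 < 155 is true
  number of stories ≥ 12: 12 ≥ 12 is true
  proposed use ∈ {commercial, industrial, mixed}: mixed is in the set → true
  lot coverage ≥ 31%: 37 ≥ 31 is true
  NOT fees paid in full: no → true
  in historic district: no → false
  NOT variance granted: yes → false
  parcel in flood zone: yes → true
  lot area ≥ 59034 sq ft: 86066 ≥ 59034 is true
  zoning = AG: R2 == AG is false
  front setback < 41 ft: 51 < 41 is false
  variance granted: yes → true
  NOT parcel in flood zone: yes → false
  lot coverage = 43%: 37 == 43 is false
  structure height < 106 ft: 127 < 106 is false
  zoning = R1: R2 == R1 is false
  fees paid in full: no → false
Combine:
[1.1] false OR true = true
[1.2] true → true = true
[1.3] true OR true = true
[1.4.1] false AND false AND true = false
[1.4] NOT false = true
[1] true AND true AND true AND true = true
[2.1.1.1] true OR false OR false = true
[2.1.1] NOT true = false
[2.1.2.2] true → false = false
[2.1.2] false OR false = false
[2.1.3.3.1] false AND false = false
[2.1.3.3] NOT false = true
[2.1.3] false AND false AND true = false
[2.1] false OR false OR false = false
[2] NOT false = true
[root] true → true = true
Overall: true → issued

Issued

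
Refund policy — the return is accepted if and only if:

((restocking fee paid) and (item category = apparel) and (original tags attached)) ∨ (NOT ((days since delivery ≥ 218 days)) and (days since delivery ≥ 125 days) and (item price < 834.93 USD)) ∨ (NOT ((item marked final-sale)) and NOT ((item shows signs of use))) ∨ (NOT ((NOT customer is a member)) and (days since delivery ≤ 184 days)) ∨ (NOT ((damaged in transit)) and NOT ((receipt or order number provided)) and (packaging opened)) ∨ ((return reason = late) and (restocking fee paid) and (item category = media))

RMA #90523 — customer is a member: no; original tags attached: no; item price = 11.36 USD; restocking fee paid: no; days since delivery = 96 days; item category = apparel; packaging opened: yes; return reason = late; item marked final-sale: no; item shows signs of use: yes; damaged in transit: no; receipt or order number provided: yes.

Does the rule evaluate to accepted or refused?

Refused

Atomic conditions:
  restocking fee paid: no → false
  item category = apparel: apparel == apparel is true
  original tags attached: no → false
  days since delivery ≥ 218 days: 96 ≥ 218 is false
  days since delivery ≥ 125 days: 96 ≥ 125 is false
  item price < 834.93 USD: 11.36 < 834.93 is true
  item marked final-sale: no → false
  item shows signs of use: yes → true
  NOT customer is a member: no → true
  days since delivery ≤ 184 days: 96 ≤ 184 is true
  damaged in transit: no → false
  receipt or order number provided: yes → true
  packaging opened: yes → true
  return reason = late: late == late is true
  item category = media: apparel == media is false
Combine:
[1] false AND true AND false = false
[2.1] NOT false = true
[2] true AND false AND true = false
[3.1] NOT false = true
[3.2] NOT true = false
[3] true AND false = false
[4.1] NOT true = false
[4] false AND true = false
[5.1] NOT false = true
[5.2] NOT true = false
[5] true AND false AND true = false
[6] true AND false AND false = false
[root] false OR false OR false OR false OR false OR false = false
Overall: false → refused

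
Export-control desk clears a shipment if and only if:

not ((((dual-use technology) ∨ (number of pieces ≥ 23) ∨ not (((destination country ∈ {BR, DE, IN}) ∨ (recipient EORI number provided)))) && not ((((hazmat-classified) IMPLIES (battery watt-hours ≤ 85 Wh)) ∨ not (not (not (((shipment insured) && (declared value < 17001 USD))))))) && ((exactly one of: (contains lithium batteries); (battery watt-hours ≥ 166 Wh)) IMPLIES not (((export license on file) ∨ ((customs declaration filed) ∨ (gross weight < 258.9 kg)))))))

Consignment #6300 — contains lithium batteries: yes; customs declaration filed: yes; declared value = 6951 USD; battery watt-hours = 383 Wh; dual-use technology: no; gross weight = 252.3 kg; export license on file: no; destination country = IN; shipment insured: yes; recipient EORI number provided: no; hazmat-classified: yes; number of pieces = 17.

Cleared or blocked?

Atomic conditions:
  dual-use technology: no → false
  number of pieces ≥ 23: 17 ≥ 23 is false
  destination country ∈ {BR, DE, IN}: IN is in the set → true
  recipient EORI number provided: no → false
  hazmat-classified: yes → true
  battery watt-hours ≤ 85 Wh: 383 ≤ 85 is false
  shipment insured: yes → true
  declared value < 17001 USD: 6951 < 17001 is true
  contains lithium batteries: yes → true
  battery watt-hours ≥ 166 Wh: 383 ≥ 166 is true
  export license on file: no → false
  customs declaration filed: yes → true
  gross weight < 258.9 kg: 252.3 < 258.9 is true
Combine:
[1.1.3.1] true OR false = true
[1.1.3] NOT true = false
[1.1] false OR false OR false = false
[1.2.1.1] true → false = false
[1.2.1.2.1.1.1] true AND true = true
[1.2.1.2.1.1] NOT true = false
[1.2.1.2.1] NOT false = true
[1.2.1.2] NOT true = false
[1.2.1] false OR false = false
[1.2] NOT false = true
[1.3.1] exactly-one(true, true) = false
[1.3.2.1.2] true OR true = true
[1.3.2.1] false OR true = true
[1.3.2] NOT true = false
[1.3] false → false (antecedent false ⇒ implication holds) = true
[1] false AND true AND true = false
[root] NOT false = true
Overall: true → cleared

Cleared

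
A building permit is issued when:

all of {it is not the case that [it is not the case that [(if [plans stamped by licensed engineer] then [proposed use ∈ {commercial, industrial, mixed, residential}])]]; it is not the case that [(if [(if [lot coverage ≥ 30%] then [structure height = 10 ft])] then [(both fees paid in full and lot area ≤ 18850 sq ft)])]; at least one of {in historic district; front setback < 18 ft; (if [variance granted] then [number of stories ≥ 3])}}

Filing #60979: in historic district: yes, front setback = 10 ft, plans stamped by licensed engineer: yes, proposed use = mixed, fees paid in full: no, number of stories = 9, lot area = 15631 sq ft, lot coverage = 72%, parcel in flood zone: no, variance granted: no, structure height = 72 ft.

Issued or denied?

Denied

Atomic conditions:
  plans stamped by licensed engineer: yes → true
  proposed use ∈ {commercial, industrial, mixed, residential}: mixed is in the set → true
  lot coverage ≥ 30%: 72 ≥ 30 is true
  structure height = 10 ft: 72 == 10 is false
  fees paid in full: no → false
  lot area ≤ 18850 sq ft: 15631 ≤ 18850 is true
  in historic district: yes → true
  front setback < 18 ft: 10 < 18 is true
  variance granted: no → false
  number of stories ≥ 3: 9 ≥ 3 is true
Combine:
[1.1.1] true → true = true
[1.1] NOT true = false
[1] NOT false = true
[2.1.1] true → false = false
[2.1.2] false AND true = false
[2.1] false → false (antecedent false ⇒ implication holds) = true
[2] NOT true = false
[3.3] false → true (antecedent false ⇒ implication holds) = true
[3] true OR true OR true = true
[root] true AND false AND true = false
Overall: false → denied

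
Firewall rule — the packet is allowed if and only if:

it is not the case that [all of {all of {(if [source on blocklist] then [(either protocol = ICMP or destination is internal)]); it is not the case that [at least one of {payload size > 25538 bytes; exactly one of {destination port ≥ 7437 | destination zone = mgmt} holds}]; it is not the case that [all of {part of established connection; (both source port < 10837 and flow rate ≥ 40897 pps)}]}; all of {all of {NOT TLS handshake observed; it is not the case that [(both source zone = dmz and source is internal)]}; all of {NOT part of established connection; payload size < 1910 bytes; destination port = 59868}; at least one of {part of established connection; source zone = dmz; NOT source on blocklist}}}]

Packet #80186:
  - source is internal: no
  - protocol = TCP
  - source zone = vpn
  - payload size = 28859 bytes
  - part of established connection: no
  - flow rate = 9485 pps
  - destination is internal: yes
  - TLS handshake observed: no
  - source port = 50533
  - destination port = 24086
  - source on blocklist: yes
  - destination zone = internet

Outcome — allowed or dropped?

Allowed

Atomic conditions:
  source on blocklist: yes → true
  protocol = ICMP: TCP == ICMP is false
  destination is internal: yes → true
  payload size > 25538 bytes: 28859 > 25538 is true
  destination port ≥ 7437: 24086 ≥ 7437 is true
  destination zone = mgmt: internet == mgmt is false
  part of established connection: no → false
  source port < 10837: 50533 < 10837 is false
  flow rate ≥ 40897 pps: 9485 ≥ 40897 is false
  NOT TLS handshake observed: no → true
  source zone = dmz: vpn == dmz is false
  source is internal: no → false
  NOT part of established connection: no → true
  payload size < 1910 bytes: 28859 < 1910 is false
  destination port = 59868: 24086 == 59868 is false
  NOT source on blocklist: yes → false
Combine:
[1.1.1.2] false OR true = true
[1.1.1] true → true = true
[1.1.2.1.2] exactly-one(true, false) = true
[1.1.2.1] true OR true = true
[1.1.2] NOT true = false
[1.1.3.1.2] false AND false = false
[1.1.3.1] false AND false = false
[1.1.3] NOT false = true
[1.1] true AND false AND true = false
[1.2.1.2.1] false AND false = false
[1.2.1.2] NOT false = true
[1.2.1] true AND true = true
[1.2.2] true AND false AND false = false
[1.2.3] false OR false OR false = false
[1.2] true AND false AND false = false
[1] false AND false = false
[root] NOT false = true
Overall: true → allowed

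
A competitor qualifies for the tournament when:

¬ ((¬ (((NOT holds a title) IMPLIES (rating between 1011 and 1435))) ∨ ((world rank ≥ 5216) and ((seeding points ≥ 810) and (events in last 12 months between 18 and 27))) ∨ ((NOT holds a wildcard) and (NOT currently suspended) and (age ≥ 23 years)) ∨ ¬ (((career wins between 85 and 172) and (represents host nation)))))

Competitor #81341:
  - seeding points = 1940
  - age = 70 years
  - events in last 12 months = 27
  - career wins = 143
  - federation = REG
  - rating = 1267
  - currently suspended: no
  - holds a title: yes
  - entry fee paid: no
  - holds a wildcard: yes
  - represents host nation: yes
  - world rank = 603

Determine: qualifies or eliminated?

Qualifies

Atomic conditions:
  NOT holds a title: yes → false
  rating between 1011 and 1435: 1267 in [1011, 1435] is true
  world rank ≥ 5216: 603 ≥ 5216 is false
  seeding points ≥ 810: 1940 ≥ 810 is true
  events in last 12 months between 18 and 27: 27 in [18, 27] is true
  NOT holds a wildcard: yes → false
  NOT currently suspended: no → true
  age ≥ 23 years: 70 ≥ 23 is true
  career wins between 85 and 172: 143 in [85, 172] is true
  represents host nation: yes → true
Combine:
[1.1.1] false → true (antecedent false ⇒ implication holds) = true
[1.1] NOT true = false
[1.2.2] true AND true = true
[1.2] false AND true = false
[1.3] false AND true AND true = false
[1.4.1] true AND true = true
[1.4] NOT true = false
[1] false OR false OR false OR false = false
[root] NOT false = true
Overall: true → qualifies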